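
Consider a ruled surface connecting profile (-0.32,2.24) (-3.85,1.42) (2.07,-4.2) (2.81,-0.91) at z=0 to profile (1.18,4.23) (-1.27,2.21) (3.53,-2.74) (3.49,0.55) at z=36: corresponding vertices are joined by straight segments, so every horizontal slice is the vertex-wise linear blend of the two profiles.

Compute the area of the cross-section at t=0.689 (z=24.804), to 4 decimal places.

Area at t=0.689: 15.9999

Cross-section at t=0.689: each vertex is (1-t)·p0[i] + t·p1[i].
  v1: (1-0.689)·(-0.32,2.24) + 0.689·(1.18,4.23) = (0.7135,3.6111)
  v2: (1-0.689)·(-3.85,1.42) + 0.689·(-1.27,2.21) = (-2.0724,1.9643)
  v3: (1-0.689)·(2.07,-4.2) + 0.689·(3.53,-2.74) = (3.0759,-3.1941)
  v4: (1-0.689)·(2.81,-0.91) + 0.689·(3.49,0.55) = (3.2785,0.0959)
Shoelace sum Σ(x_i·y_{i+1} − x_{i+1}·y_i):
  i=1: 0.7135·1.9643 − -2.0724·3.6111 = +8.8851 (running +8.8851)
  i=2: -2.0724·-3.1941 − 3.0759·1.9643 = +0.5772 (running +9.4623)
  i=3: 3.0759·0.0959 − 3.2785·-3.1941 = +10.7669 (running +20.2292)
  i=4: 3.2785·3.6111 − 0.7135·0.0959 = +11.7706 (running +31.9999)
Area = |Σ|/2 = |31.9999|/2 = 15.9999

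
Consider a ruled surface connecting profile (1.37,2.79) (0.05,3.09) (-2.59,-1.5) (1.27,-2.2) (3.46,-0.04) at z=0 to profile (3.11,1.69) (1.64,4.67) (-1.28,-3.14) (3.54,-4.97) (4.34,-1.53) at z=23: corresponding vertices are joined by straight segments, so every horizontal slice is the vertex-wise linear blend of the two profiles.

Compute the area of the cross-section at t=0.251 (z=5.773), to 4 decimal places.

Cross-section at t=0.251: each vertex is (1-t)·p0[i] + t·p1[i].
  v1: (1-0.251)·(1.37,2.79) + 0.251·(3.11,1.69) = (1.8067,2.5139)
  v2: (1-0.251)·(0.05,3.09) + 0.251·(1.64,4.67) = (0.4491,3.4866)
  v3: (1-0.251)·(-2.59,-1.5) + 0.251·(-1.28,-3.14) = (-2.2612,-1.9116)
  v4: (1-0.251)·(1.27,-2.2) + 0.251·(3.54,-4.97) = (1.8398,-2.8953)
  v5: (1-0.251)·(3.46,-0.04) + 0.251·(4.34,-1.53) = (3.6809,-0.4140)
Shoelace sum Σ(x_i·y_{i+1} − x_{i+1}·y_i):
  i=1: 1.8067·3.4866 − 0.4491·2.5139 = +5.1704 (running +5.1704)
  i=2: 0.4491·-1.9116 − -2.2612·3.4866 = +7.0253 (running +12.1957)
  i=3: -2.2612·-2.8953 − 1.8398·-1.9116 = +10.0637 (running +22.2594)
  i=4: 1.8398·-0.4140 − 3.6809·-2.8953 = +9.8955 (running +32.1549)
  i=5: 3.6809·2.5139 − 1.8067·-0.4140 = +10.0013 (running +42.1563)
Area = |Σ|/2 = |42.1563|/2 = 21.0781

Area at t=0.251: 21.0781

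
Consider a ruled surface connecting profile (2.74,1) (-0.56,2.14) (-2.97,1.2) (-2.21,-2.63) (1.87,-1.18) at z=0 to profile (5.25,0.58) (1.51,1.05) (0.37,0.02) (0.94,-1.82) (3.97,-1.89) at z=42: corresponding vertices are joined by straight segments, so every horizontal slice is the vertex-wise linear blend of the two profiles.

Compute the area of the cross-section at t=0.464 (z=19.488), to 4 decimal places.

Area at t=0.464: 14.0280

Cross-section at t=0.464: each vertex is (1-t)·p0[i] + t·p1[i].
  v1: (1-0.464)·(2.74,1) + 0.464·(5.25,0.58) = (3.9046,0.8051)
  v2: (1-0.464)·(-0.56,2.14) + 0.464·(1.51,1.05) = (0.4005,1.6342)
  v3: (1-0.464)·(-2.97,1.2) + 0.464·(0.37,0.02) = (-1.4202,0.6525)
  v4: (1-0.464)·(-2.21,-2.63) + 0.464·(0.94,-1.82) = (-0.7484,-2.2542)
  v5: (1-0.464)·(1.87,-1.18) + 0.464·(3.97,-1.89) = (2.8444,-1.5094)
Shoelace sum Σ(x_i·y_{i+1} − x_{i+1}·y_i):
  i=1: 3.9046·1.6342 − 0.4005·0.8051 = +6.0587 (running +6.0587)
  i=2: 0.4005·0.6525 − -1.4202·1.6342 = +2.5823 (running +8.6410)
  i=3: -1.4202·-2.2542 − -0.7484·0.6525 = +3.6898 (running +12.3308)
  i=4: -0.7484·-1.5094 − 2.8444·-2.2542 = +7.5414 (running +19.8722)
  i=5: 2.8444·0.8051 − 3.9046·-1.5094 = +8.1839 (running +28.0561)
Area = |Σ|/2 = |28.0561|/2 = 14.0280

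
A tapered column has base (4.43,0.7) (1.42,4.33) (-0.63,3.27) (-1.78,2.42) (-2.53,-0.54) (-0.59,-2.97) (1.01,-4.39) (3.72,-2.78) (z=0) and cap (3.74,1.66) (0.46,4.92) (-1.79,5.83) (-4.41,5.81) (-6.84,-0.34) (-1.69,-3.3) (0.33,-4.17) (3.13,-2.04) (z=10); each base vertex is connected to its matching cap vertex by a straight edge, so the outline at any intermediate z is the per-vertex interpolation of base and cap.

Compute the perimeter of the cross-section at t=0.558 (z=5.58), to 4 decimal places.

Cross-section at t=0.558: each vertex is (1-t)·p0[i] + t·p1[i].
  v1: (1-0.558)·(4.43,0.7) + 0.558·(3.74,1.66) = (4.0450,1.2357)
  v2: (1-0.558)·(1.42,4.33) + 0.558·(0.46,4.92) = (0.8843,4.6592)
  v3: (1-0.558)·(-0.63,3.27) + 0.558·(-1.79,5.83) = (-1.2773,4.6985)
  v4: (1-0.558)·(-1.78,2.42) + 0.558·(-4.41,5.81) = (-3.2475,4.3116)
  v5: (1-0.558)·(-2.53,-0.54) + 0.558·(-6.84,-0.34) = (-4.9350,-0.4284)
  v6: (1-0.558)·(-0.59,-2.97) + 0.558·(-1.69,-3.3) = (-1.2038,-3.1541)
  v7: (1-0.558)·(1.01,-4.39) + 0.558·(0.33,-4.17) = (0.6306,-4.2672)
  v8: (1-0.558)·(3.72,-2.78) + 0.558·(3.13,-2.04) = (3.3908,-2.3671)
Perimeter = Σ |v_{i+1} − v_i|:
  edge 1→2: √(-3.1607² + 3.4235²) = 4.6594 (running 4.6594)
  edge 2→3: √(-2.1616² + 0.0393²) = 2.1620 (running 6.8214)
  edge 3→4: √(-1.9703² + -0.3869²) = 2.0079 (running 8.8293)
  edge 4→5: √(-1.6874² + -4.7400²) = 5.0314 (running 13.8607)
  edge 5→6: √(3.7312² + -2.7257²) = 4.6208 (running 18.4815)
  edge 6→7: √(1.8344² + -1.1131²) = 2.1457 (running 20.6271)
  edge 7→8: √(2.7602² + 1.9002²) = 3.3510 (running 23.9782)
  edge 8→1: √(0.6542² + 3.6028²) = 3.6617 (running 27.6398)
Perimeter = 27.6398

Perimeter at t=0.558: 27.6398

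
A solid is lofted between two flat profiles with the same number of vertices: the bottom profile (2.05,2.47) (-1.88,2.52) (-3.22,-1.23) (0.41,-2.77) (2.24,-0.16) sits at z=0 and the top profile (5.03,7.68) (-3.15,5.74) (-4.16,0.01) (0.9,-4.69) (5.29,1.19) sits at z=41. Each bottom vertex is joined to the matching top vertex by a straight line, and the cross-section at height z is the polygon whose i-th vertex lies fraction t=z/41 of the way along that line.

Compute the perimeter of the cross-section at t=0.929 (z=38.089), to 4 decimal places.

Perimeter at t=0.929: 33.7092

Cross-section at t=0.929: each vertex is (1-t)·p0[i] + t·p1[i].
  v1: (1-0.929)·(2.05,2.47) + 0.929·(5.03,7.68) = (4.8184,7.3101)
  v2: (1-0.929)·(-1.88,2.52) + 0.929·(-3.15,5.74) = (-3.0598,5.5114)
  v3: (1-0.929)·(-3.22,-1.23) + 0.929·(-4.16,0.01) = (-4.0933,-0.0780)
  v4: (1-0.929)·(0.41,-2.77) + 0.929·(0.9,-4.69) = (0.8652,-4.5537)
  v5: (1-0.929)·(2.24,-0.16) + 0.929·(5.29,1.19) = (5.0735,1.0941)
Perimeter = Σ |v_{i+1} − v_i|:
  edge 1→2: √(-7.8783² + -1.7987²) = 8.0810 (running 8.0810)
  edge 2→3: √(-1.0334² + -5.5894²) = 5.6842 (running 13.7651)
  edge 3→4: √(4.9585² + -4.4756²) = 6.6797 (running 20.4448)
  edge 4→5: √(4.2082² + 5.6478²) = 7.0432 (running 27.4880)
  edge 5→1: √(-0.2550² + 6.2159²) = 6.2212 (running 33.7092)
Perimeter = 33.7092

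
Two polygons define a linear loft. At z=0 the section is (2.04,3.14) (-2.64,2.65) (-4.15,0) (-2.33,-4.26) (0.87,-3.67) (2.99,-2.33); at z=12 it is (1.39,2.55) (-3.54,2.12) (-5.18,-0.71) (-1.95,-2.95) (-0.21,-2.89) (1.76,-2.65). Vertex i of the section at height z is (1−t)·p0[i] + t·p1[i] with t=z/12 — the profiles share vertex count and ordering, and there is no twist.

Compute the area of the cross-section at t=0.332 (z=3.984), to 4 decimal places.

Cross-section at t=0.332: each vertex is (1-t)·p0[i] + t·p1[i].
  v1: (1-0.332)·(2.04,3.14) + 0.332·(1.39,2.55) = (1.8242,2.9441)
  v2: (1-0.332)·(-2.64,2.65) + 0.332·(-3.54,2.12) = (-2.9388,2.4740)
  v3: (1-0.332)·(-4.15,0) + 0.332·(-5.18,-0.71) = (-4.4920,-0.2357)
  v4: (1-0.332)·(-2.33,-4.26) + 0.332·(-1.95,-2.95) = (-2.2038,-3.8251)
  v5: (1-0.332)·(0.87,-3.67) + 0.332·(-0.21,-2.89) = (0.5114,-3.4110)
  v6: (1-0.332)·(2.99,-2.33) + 0.332·(1.76,-2.65) = (2.5816,-2.4362)
Shoelace sum Σ(x_i·y_{i+1} − x_{i+1}·y_i):
  i=1: 1.8242·2.4740 − -2.9388·2.9441 = +13.1653 (running +13.1653)
  i=2: -2.9388·-0.2357 − -4.4920·2.4740 = +11.8060 (running +24.9713)
  i=3: -4.4920·-3.8251 − -2.2038·-0.2357 = +16.6626 (running +41.6340)
  i=4: -2.2038·-3.4110 − 0.5114·-3.8251 = +9.4737 (running +51.1076)
  i=5: 0.5114·-2.4362 − 2.5816·-3.4110 = +7.5601 (running +58.6677)
  i=6: 2.5816·2.9441 − 1.8242·-2.4362 = +12.0448 (running +70.7126)
Area = |Σ|/2 = |70.7126|/2 = 35.3563

Area at t=0.332: 35.3563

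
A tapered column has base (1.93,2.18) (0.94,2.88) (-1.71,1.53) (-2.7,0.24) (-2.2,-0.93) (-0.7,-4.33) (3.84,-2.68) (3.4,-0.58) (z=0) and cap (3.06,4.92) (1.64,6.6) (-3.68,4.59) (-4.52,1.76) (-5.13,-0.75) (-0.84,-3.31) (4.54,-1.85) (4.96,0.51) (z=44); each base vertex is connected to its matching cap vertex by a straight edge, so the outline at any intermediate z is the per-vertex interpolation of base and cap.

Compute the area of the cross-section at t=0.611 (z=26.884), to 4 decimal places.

Area at t=0.611: 51.6451

Cross-section at t=0.611: each vertex is (1-t)·p0[i] + t·p1[i].
  v1: (1-0.611)·(1.93,2.18) + 0.611·(3.06,4.92) = (2.6204,3.8541)
  v2: (1-0.611)·(0.94,2.88) + 0.611·(1.64,6.6) = (1.3677,5.1529)
  v3: (1-0.611)·(-1.71,1.53) + 0.611·(-3.68,4.59) = (-2.9137,3.3997)
  v4: (1-0.611)·(-2.7,0.24) + 0.611·(-4.52,1.76) = (-3.8120,1.1687)
  v5: (1-0.611)·(-2.2,-0.93) + 0.611·(-5.13,-0.75) = (-3.9902,-0.8200)
  v6: (1-0.611)·(-0.7,-4.33) + 0.611·(-0.84,-3.31) = (-0.7855,-3.7068)
  v7: (1-0.611)·(3.84,-2.68) + 0.611·(4.54,-1.85) = (4.2677,-2.1729)
  v8: (1-0.611)·(3.4,-0.58) + 0.611·(4.96,0.51) = (4.3532,0.0860)
Shoelace sum Σ(x_i·y_{i+1} − x_{i+1}·y_i):
  i=1: 2.6204·5.1529 − 1.3677·3.8541 = +8.2316 (running +8.2316)
  i=2: 1.3677·3.3997 − -2.9137·5.1529 = +19.6636 (running +27.8952)
  i=3: -2.9137·1.1687 − -3.8120·3.3997 = +9.5543 (running +37.4495)
  i=4: -3.8120·-0.8200 − -3.9902·1.1687 = +7.7894 (running +45.2389)
  i=5: -3.9902·-3.7068 − -0.7855·-0.8200 = +14.1467 (running +59.3856)
  i=6: -0.7855·-2.1729 − 4.2677·-3.7068 = +17.5263 (running +76.9119)
  i=7: 4.2677·0.0860 − 4.3532·-2.1729 = +9.8258 (running +86.7378)
  i=8: 4.3532·3.8541 − 2.6204·0.0860 = +16.5524 (running +103.2901)
Area = |Σ|/2 = |103.2901|/2 = 51.6451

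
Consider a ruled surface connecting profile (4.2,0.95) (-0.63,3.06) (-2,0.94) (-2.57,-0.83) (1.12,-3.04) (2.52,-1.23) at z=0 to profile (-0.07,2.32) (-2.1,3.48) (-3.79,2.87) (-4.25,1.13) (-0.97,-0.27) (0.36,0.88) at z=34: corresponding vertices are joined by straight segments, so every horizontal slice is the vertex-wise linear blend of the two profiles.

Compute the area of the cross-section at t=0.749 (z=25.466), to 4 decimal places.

Area at t=0.749: 13.5363

Cross-section at t=0.749: each vertex is (1-t)·p0[i] + t·p1[i].
  v1: (1-0.749)·(4.2,0.95) + 0.749·(-0.07,2.32) = (1.0018,1.9761)
  v2: (1-0.749)·(-0.63,3.06) + 0.749·(-2.1,3.48) = (-1.7310,3.3746)
  v3: (1-0.749)·(-2,0.94) + 0.749·(-3.79,2.87) = (-3.3407,2.3856)
  v4: (1-0.749)·(-2.57,-0.83) + 0.749·(-4.25,1.13) = (-3.8283,0.6380)
  v5: (1-0.749)·(1.12,-3.04) + 0.749·(-0.97,-0.27) = (-0.4454,-0.9653)
  v6: (1-0.749)·(2.52,-1.23) + 0.749·(0.36,0.88) = (0.9022,0.3504)
Shoelace sum Σ(x_i·y_{i+1} − x_{i+1}·y_i):
  i=1: 1.0018·3.3746 − -1.7310·1.9761 = +6.8013 (running +6.8013)
  i=2: -1.7310·2.3856 − -3.3407·3.3746 = +7.1440 (running +13.9453)
  i=3: -3.3407·0.6380 − -3.8283·2.3856 = +7.0012 (running +20.9465)
  i=4: -3.8283·-0.9653 − -0.4454·0.6380 = +3.9796 (running +24.9261)
  i=5: -0.4454·0.3504 − 0.9022·-0.9653 = +0.7148 (running +25.6408)
  i=6: 0.9022·1.9761 − 1.0018·0.3504 = +1.4318 (running +27.0726)
Area = |Σ|/2 = |27.0726|/2 = 13.5363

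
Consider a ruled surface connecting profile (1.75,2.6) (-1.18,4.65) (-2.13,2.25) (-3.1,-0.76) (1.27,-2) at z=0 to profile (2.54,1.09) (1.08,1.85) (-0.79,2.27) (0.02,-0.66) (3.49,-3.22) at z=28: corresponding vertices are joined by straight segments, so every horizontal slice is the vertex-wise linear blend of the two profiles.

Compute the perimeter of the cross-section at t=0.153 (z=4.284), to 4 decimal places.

Perimeter at t=0.153: 17.6414

Cross-section at t=0.153: each vertex is (1-t)·p0[i] + t·p1[i].
  v1: (1-0.153)·(1.75,2.6) + 0.153·(2.54,1.09) = (1.8709,2.3690)
  v2: (1-0.153)·(-1.18,4.65) + 0.153·(1.08,1.85) = (-0.8342,4.2216)
  v3: (1-0.153)·(-2.13,2.25) + 0.153·(-0.79,2.27) = (-1.9250,2.2531)
  v4: (1-0.153)·(-3.1,-0.76) + 0.153·(0.02,-0.66) = (-2.6226,-0.7447)
  v5: (1-0.153)·(1.27,-2) + 0.153·(3.49,-3.22) = (1.6097,-2.1867)
Perimeter = Σ |v_{i+1} − v_i|:
  edge 1→2: √(-2.7051² + 1.8526²) = 3.2787 (running 3.2787)
  edge 2→3: √(-1.0908² + -1.9685²) = 2.2505 (running 5.5292)
  edge 3→4: √(-0.6977² + -2.9978²) = 3.0779 (running 8.6071)
  edge 4→5: √(4.2323² + -1.4420²) = 4.4712 (running 13.0783)
  edge 5→1: √(0.2612² + 4.5556²) = 4.5631 (running 17.6414)
Perimeter = 17.6414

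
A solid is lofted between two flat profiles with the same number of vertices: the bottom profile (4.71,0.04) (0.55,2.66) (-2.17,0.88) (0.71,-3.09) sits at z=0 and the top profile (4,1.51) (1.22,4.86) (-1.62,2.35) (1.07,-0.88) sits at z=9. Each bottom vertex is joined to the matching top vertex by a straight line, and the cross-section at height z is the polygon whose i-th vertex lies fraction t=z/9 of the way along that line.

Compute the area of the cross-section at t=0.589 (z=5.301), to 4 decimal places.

Cross-section at t=0.589: each vertex is (1-t)·p0[i] + t·p1[i].
  v1: (1-0.589)·(4.71,0.04) + 0.589·(4,1.51) = (4.2918,0.9058)
  v2: (1-0.589)·(0.55,2.66) + 0.589·(1.22,4.86) = (0.9446,3.9558)
  v3: (1-0.589)·(-2.17,0.88) + 0.589·(-1.62,2.35) = (-1.8460,1.7458)
  v4: (1-0.589)·(0.71,-3.09) + 0.589·(1.07,-0.88) = (0.9220,-1.7883)
Shoelace sum Σ(x_i·y_{i+1} − x_{i+1}·y_i):
  i=1: 4.2918·3.9558 − 0.9446·0.9058 = +16.1219 (running +16.1219)
  i=2: 0.9446·1.7458 − -1.8460·3.9558 = +8.9518 (running +25.0736)
  i=3: -1.8460·-1.7883 − 0.9220·1.7458 = +1.6916 (running +26.7652)
  i=4: 0.9220·0.9058 − 4.2918·-1.7883 = +8.5103 (running +35.2755)
Area = |Σ|/2 = |35.2755|/2 = 17.6378

Area at t=0.589: 17.6378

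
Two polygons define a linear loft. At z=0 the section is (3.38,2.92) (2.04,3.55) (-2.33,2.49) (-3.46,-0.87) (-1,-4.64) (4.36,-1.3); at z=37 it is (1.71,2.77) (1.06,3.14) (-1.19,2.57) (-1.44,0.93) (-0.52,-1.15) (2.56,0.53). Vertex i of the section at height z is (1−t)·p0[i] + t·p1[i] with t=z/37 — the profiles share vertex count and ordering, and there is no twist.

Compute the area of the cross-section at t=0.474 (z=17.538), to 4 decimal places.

Cross-section at t=0.474: each vertex is (1-t)·p0[i] + t·p1[i].
  v1: (1-0.474)·(3.38,2.92) + 0.474·(1.71,2.77) = (2.5884,2.8489)
  v2: (1-0.474)·(2.04,3.55) + 0.474·(1.06,3.14) = (1.5755,3.3557)
  v3: (1-0.474)·(-2.33,2.49) + 0.474·(-1.19,2.57) = (-1.7896,2.5279)
  v4: (1-0.474)·(-3.46,-0.87) + 0.474·(-1.44,0.93) = (-2.5025,-0.0168)
  v5: (1-0.474)·(-1,-4.64) + 0.474·(-0.52,-1.15) = (-0.7725,-2.9857)
  v6: (1-0.474)·(4.36,-1.3) + 0.474·(2.56,0.53) = (3.5068,-0.4326)
Shoelace sum Σ(x_i·y_{i+1} − x_{i+1}·y_i):
  i=1: 2.5884·3.3557 − 1.5755·2.8489 = +4.1975 (running +4.1975)
  i=2: 1.5755·2.5279 − -1.7896·3.3557 = +9.9881 (running +14.1856)
  i=3: -1.7896·-0.0168 − -2.5025·2.5279 = +6.3562 (running +20.5418)
  i=4: -2.5025·-2.9857 − -0.7725·-0.0168 = +7.4589 (running +28.0007)
  i=5: -0.7725·-0.4326 − 3.5068·-2.9857 = +10.8046 (running +38.8053)
  i=6: 3.5068·2.8489 − 2.5884·-0.4326 = +11.1102 (running +49.9155)
Area = |Σ|/2 = |49.9155|/2 = 24.9577

Area at t=0.474: 24.9577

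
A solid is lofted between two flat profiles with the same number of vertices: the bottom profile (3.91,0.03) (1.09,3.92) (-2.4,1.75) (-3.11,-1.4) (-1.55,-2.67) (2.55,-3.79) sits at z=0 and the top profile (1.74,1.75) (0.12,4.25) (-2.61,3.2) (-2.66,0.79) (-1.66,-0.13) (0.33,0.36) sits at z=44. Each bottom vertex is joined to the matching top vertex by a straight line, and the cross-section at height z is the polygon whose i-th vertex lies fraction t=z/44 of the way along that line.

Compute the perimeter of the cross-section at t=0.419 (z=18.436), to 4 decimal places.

Cross-section at t=0.419: each vertex is (1-t)·p0[i] + t·p1[i].
  v1: (1-0.419)·(3.91,0.03) + 0.419·(1.74,1.75) = (3.0008,0.7507)
  v2: (1-0.419)·(1.09,3.92) + 0.419·(0.12,4.25) = (0.6836,4.0583)
  v3: (1-0.419)·(-2.4,1.75) + 0.419·(-2.61,3.2) = (-2.4880,2.3575)
  v4: (1-0.419)·(-3.11,-1.4) + 0.419·(-2.66,0.79) = (-2.9215,-0.4824)
  v5: (1-0.419)·(-1.55,-2.67) + 0.419·(-1.66,-0.13) = (-1.5961,-1.6057)
  v6: (1-0.419)·(2.55,-3.79) + 0.419·(0.33,0.36) = (1.6198,-2.0511)
Perimeter = Σ |v_{i+1} − v_i|:
  edge 1→2: √(-2.3172² + 3.3076²) = 4.0385 (running 4.0385)
  edge 2→3: √(-3.1716² + -1.7007²) = 3.5988 (running 7.6373)
  edge 3→4: √(-0.4335² + -2.8399²) = 2.8728 (running 10.5101)
  edge 4→5: √(1.3254² + -1.1234²) = 1.7374 (running 12.2475)
  edge 5→6: √(3.2159² + -0.4454²) = 3.2466 (running 15.4941)
  edge 6→1: √(1.3810² + 2.8018²) = 3.1237 (running 18.6178)
Perimeter = 18.6178

Perimeter at t=0.419: 18.6178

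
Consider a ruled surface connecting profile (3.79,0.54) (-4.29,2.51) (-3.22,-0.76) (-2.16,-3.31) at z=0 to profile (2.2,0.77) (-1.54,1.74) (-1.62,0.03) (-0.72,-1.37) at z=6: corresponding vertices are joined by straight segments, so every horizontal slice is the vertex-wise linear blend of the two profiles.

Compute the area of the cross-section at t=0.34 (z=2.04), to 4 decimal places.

Cross-section at t=0.34: each vertex is (1-t)·p0[i] + t·p1[i].
  v1: (1-0.34)·(3.79,0.54) + 0.34·(2.2,0.77) = (3.2494,0.6182)
  v2: (1-0.34)·(-4.29,2.51) + 0.34·(-1.54,1.74) = (-3.3550,2.2482)
  v3: (1-0.34)·(-3.22,-0.76) + 0.34·(-1.62,0.03) = (-2.6760,-0.4914)
  v4: (1-0.34)·(-2.16,-3.31) + 0.34·(-0.72,-1.37) = (-1.6704,-2.6504)
Shoelace sum Σ(x_i·y_{i+1} − x_{i+1}·y_i):
  i=1: 3.2494·2.2482 − -3.3550·0.6182 = +9.3794 (running +9.3794)
  i=2: -3.3550·-0.4914 − -2.6760·2.2482 = +7.6648 (running +17.0442)
  i=3: -2.6760·-2.6504 − -1.6704·-0.4914 = +6.2716 (running +23.3158)
  i=4: -1.6704·0.6182 − 3.2494·-2.6504 = +7.5796 (running +30.8954)
Area = |Σ|/2 = |30.8954|/2 = 15.4477

Area at t=0.34: 15.4477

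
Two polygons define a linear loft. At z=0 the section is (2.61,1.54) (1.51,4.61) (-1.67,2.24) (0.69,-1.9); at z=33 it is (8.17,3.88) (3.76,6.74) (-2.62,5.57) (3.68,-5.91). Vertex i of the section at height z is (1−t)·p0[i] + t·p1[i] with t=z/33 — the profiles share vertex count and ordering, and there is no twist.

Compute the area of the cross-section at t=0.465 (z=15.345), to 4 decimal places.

Cross-section at t=0.465: each vertex is (1-t)·p0[i] + t·p1[i].
  v1: (1-0.465)·(2.61,1.54) + 0.465·(8.17,3.88) = (5.1954,2.6281)
  v2: (1-0.465)·(1.51,4.61) + 0.465·(3.76,6.74) = (2.5562,5.6005)
  v3: (1-0.465)·(-1.67,2.24) + 0.465·(-2.62,5.57) = (-2.1117,3.7885)
  v4: (1-0.465)·(0.69,-1.9) + 0.465·(3.68,-5.91) = (2.0804,-3.7647)
Shoelace sum Σ(x_i·y_{i+1} − x_{i+1}·y_i):
  i=1: 5.1954·5.6005 − 2.5562·2.6281 = +22.3785 (running +22.3785)
  i=2: 2.5562·3.7885 − -2.1117·5.6005 = +21.5110 (running +43.8895)
  i=3: -2.1117·-3.7647 − 2.0804·3.7885 = +0.0687 (running +43.9582)
  i=4: 2.0804·2.6281 − 5.1954·-3.7647 = +25.0262 (running +68.9844)
Area = |Σ|/2 = |68.9844|/2 = 34.4922

Area at t=0.465: 34.4922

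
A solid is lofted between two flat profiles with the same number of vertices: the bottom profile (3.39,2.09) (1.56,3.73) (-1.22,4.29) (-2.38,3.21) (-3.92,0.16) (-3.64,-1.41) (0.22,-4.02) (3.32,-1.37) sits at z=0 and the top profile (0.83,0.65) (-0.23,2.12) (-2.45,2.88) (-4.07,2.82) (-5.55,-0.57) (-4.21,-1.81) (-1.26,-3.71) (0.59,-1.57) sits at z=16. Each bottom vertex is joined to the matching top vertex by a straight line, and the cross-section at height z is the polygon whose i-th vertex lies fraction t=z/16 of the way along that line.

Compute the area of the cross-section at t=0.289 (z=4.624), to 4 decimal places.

Cross-section at t=0.289: each vertex is (1-t)·p0[i] + t·p1[i].
  v1: (1-0.289)·(3.39,2.09) + 0.289·(0.83,0.65) = (2.6502,1.6738)
  v2: (1-0.289)·(1.56,3.73) + 0.289·(-0.23,2.12) = (1.0427,3.2647)
  v3: (1-0.289)·(-1.22,4.29) + 0.289·(-2.45,2.88) = (-1.5755,3.8825)
  v4: (1-0.289)·(-2.38,3.21) + 0.289·(-4.07,2.82) = (-2.8684,3.0973)
  v5: (1-0.289)·(-3.92,0.16) + 0.289·(-5.55,-0.57) = (-4.3911,-0.0510)
  v6: (1-0.289)·(-3.64,-1.41) + 0.289·(-4.21,-1.81) = (-3.8047,-1.5256)
  v7: (1-0.289)·(0.22,-4.02) + 0.289·(-1.26,-3.71) = (-0.2077,-3.9304)
  v8: (1-0.289)·(3.32,-1.37) + 0.289·(0.59,-1.57) = (2.5310,-1.4278)
Shoelace sum Σ(x_i·y_{i+1} − x_{i+1}·y_i):
  i=1: 2.6502·3.2647 − 1.0427·1.6738 = +6.9067 (running +6.9067)
  i=2: 1.0427·3.8825 − -1.5755·3.2647 = +9.1917 (running +16.0984)
  i=3: -1.5755·3.0973 − -2.8684·3.8825 = +6.2569 (running +22.3554)
  i=4: -2.8684·-0.0510 − -4.3911·3.0973 = +13.7466 (running +36.1020)
  i=5: -4.3911·-1.5256 − -3.8047·-0.0510 = +6.5051 (running +42.6071)
  i=6: -3.8047·-3.9304 − -0.2077·-1.5256 = +14.6373 (running +57.2443)
  i=7: -0.2077·-1.4278 − 2.5310·-3.9304 = +10.2446 (running +67.4889)
  i=8: 2.5310·1.6738 − 2.6502·-1.4278 = +8.0204 (running +75.5093)
Area = |Σ|/2 = |75.5093|/2 = 37.7547

Area at t=0.289: 37.7547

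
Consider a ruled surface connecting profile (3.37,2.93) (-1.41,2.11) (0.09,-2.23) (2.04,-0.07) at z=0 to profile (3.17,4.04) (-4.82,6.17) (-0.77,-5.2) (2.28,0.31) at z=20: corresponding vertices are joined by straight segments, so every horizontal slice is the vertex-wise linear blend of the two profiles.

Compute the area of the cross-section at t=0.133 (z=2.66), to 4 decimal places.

Cross-section at t=0.133: each vertex is (1-t)·p0[i] + t·p1[i].
  v1: (1-0.133)·(3.37,2.93) + 0.133·(3.17,4.04) = (3.3434,3.0776)
  v2: (1-0.133)·(-1.41,2.11) + 0.133·(-4.82,6.17) = (-1.8635,2.6500)
  v3: (1-0.133)·(0.09,-2.23) + 0.133·(-0.77,-5.2) = (-0.0244,-2.6250)
  v4: (1-0.133)·(2.04,-0.07) + 0.133·(2.28,0.31) = (2.0719,-0.0195)
Shoelace sum Σ(x_i·y_{i+1} − x_{i+1}·y_i):
  i=1: 3.3434·2.6500 − -1.8635·3.0776 = +14.5952 (running +14.5952)
  i=2: -1.8635·-2.6250 − -0.0244·2.6500 = +4.9564 (running +19.5516)
  i=3: -0.0244·-0.0195 − 2.0719·-2.6250 = +5.4393 (running +24.9909)
  i=4: 2.0719·3.0776 − 3.3434·-0.0195 = +6.4417 (running +31.4325)
Area = |Σ|/2 = |31.4325|/2 = 15.7163

Area at t=0.133: 15.7163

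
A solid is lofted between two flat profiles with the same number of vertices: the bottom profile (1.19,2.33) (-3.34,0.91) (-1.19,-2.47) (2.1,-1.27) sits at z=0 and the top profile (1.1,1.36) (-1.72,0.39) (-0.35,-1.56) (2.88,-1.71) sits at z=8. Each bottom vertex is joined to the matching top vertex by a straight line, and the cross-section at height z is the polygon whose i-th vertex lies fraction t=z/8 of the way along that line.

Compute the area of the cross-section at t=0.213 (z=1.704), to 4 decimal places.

Cross-section at t=0.213: each vertex is (1-t)·p0[i] + t·p1[i].
  v1: (1-0.213)·(1.19,2.33) + 0.213·(1.1,1.36) = (1.1708,2.1234)
  v2: (1-0.213)·(-3.34,0.91) + 0.213·(-1.72,0.39) = (-2.9949,0.7992)
  v3: (1-0.213)·(-1.19,-2.47) + 0.213·(-0.35,-1.56) = (-1.0111,-2.2762)
  v4: (1-0.213)·(2.1,-1.27) + 0.213·(2.88,-1.71) = (2.2661,-1.3637)
Shoelace sum Σ(x_i·y_{i+1} − x_{i+1}·y_i):
  i=1: 1.1708·0.7992 − -2.9949·2.1234 = +7.2952 (running +7.2952)
  i=2: -2.9949·-2.2762 − -1.0111·0.7992 = +7.6251 (running +14.9203)
  i=3: -1.0111·-1.3637 − 2.2661·-2.2762 = +6.5369 (running +21.4572)
  i=4: 2.2661·2.1234 − 1.1708·-1.3637 = +6.4086 (running +27.8658)
Area = |Σ|/2 = |27.8658|/2 = 13.9329

Area at t=0.213: 13.9329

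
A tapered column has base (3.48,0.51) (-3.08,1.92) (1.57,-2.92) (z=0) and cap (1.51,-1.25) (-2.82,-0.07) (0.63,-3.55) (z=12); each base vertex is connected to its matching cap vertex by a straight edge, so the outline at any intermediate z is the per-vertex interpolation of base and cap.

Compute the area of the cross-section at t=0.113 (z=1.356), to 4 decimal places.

Cross-section at t=0.113: each vertex is (1-t)·p0[i] + t·p1[i].
  v1: (1-0.113)·(3.48,0.51) + 0.113·(1.51,-1.25) = (3.2574,0.3111)
  v2: (1-0.113)·(-3.08,1.92) + 0.113·(-2.82,-0.07) = (-3.0506,1.6951)
  v3: (1-0.113)·(1.57,-2.92) + 0.113·(0.63,-3.55) = (1.4638,-2.9912)
Shoelace sum Σ(x_i·y_{i+1} − x_{i+1}·y_i):
  i=1: 3.2574·1.6951 − -3.0506·0.3111 = +6.4708 (running +6.4708)
  i=2: -3.0506·-2.9912 − 1.4638·1.6951 = +6.6437 (running +13.1145)
  i=3: 1.4638·0.3111 − 3.2574·-2.9912 = +10.1989 (running +23.3134)
Area = |Σ|/2 = |23.3134|/2 = 11.6567

Area at t=0.113: 11.6567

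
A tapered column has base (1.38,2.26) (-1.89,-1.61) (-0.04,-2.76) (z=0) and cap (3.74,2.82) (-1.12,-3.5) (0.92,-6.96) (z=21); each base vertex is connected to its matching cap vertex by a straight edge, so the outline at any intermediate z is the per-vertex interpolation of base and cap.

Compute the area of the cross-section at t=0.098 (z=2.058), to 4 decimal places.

Area at t=0.098: 6.1977

Cross-section at t=0.098: each vertex is (1-t)·p0[i] + t·p1[i].
  v1: (1-0.098)·(1.38,2.26) + 0.098·(3.74,2.82) = (1.6113,2.3149)
  v2: (1-0.098)·(-1.89,-1.61) + 0.098·(-1.12,-3.5) = (-1.8145,-1.7952)
  v3: (1-0.098)·(-0.04,-2.76) + 0.098·(0.92,-6.96) = (0.0541,-3.1716)
Shoelace sum Σ(x_i·y_{i+1} − x_{i+1}·y_i):
  i=1: 1.6113·-1.7952 − -1.8145·2.3149 = +1.3078 (running +1.3078)
  i=2: -1.8145·-3.1716 − 0.0541·-1.7952 = +5.8521 (running +7.1599)
  i=3: 0.0541·2.3149 − 1.6113·-3.1716 = +5.2355 (running +12.3954)
Area = |Σ|/2 = |12.3954|/2 = 6.1977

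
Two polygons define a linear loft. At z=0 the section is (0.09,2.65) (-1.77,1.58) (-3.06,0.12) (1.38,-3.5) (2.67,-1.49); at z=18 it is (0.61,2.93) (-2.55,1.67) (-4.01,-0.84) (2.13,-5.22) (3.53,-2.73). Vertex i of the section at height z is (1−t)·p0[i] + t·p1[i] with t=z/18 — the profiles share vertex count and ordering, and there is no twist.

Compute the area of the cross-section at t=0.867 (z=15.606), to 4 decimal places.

Area at t=0.867: 30.0468

Cross-section at t=0.867: each vertex is (1-t)·p0[i] + t·p1[i].
  v1: (1-0.867)·(0.09,2.65) + 0.867·(0.61,2.93) = (0.5408,2.8928)
  v2: (1-0.867)·(-1.77,1.58) + 0.867·(-2.55,1.67) = (-2.4463,1.6580)
  v3: (1-0.867)·(-3.06,0.12) + 0.867·(-4.01,-0.84) = (-3.8836,-0.7123)
  v4: (1-0.867)·(1.38,-3.5) + 0.867·(2.13,-5.22) = (2.0302,-4.9912)
  v5: (1-0.867)·(2.67,-1.49) + 0.867·(3.53,-2.73) = (3.4156,-2.5651)
Shoelace sum Σ(x_i·y_{i+1} − x_{i+1}·y_i):
  i=1: 0.5408·1.6580 − -2.4463·2.8928 = +7.9732 (running +7.9732)
  i=2: -2.4463·-0.7123 − -3.8836·1.6580 = +8.1817 (running +16.1549)
  i=3: -3.8836·-4.9912 − 2.0302·-0.7123 = +20.8304 (running +36.9853)
  i=4: 2.0302·-2.5651 − 3.4156·-4.9912 = +11.8404 (running +48.8257)
  i=5: 3.4156·2.8928 − 0.5408·-2.5651 = +11.2679 (running +60.0936)
Area = |Σ|/2 = |60.0936|/2 = 30.0468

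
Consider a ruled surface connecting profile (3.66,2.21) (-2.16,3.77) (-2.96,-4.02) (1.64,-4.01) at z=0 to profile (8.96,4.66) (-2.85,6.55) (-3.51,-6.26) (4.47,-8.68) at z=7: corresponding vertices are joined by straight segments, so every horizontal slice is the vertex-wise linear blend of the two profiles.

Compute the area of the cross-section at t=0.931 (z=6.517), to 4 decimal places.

Area at t=0.931: 126.2799

Cross-section at t=0.931: each vertex is (1-t)·p0[i] + t·p1[i].
  v1: (1-0.931)·(3.66,2.21) + 0.931·(8.96,4.66) = (8.5943,4.4910)
  v2: (1-0.931)·(-2.16,3.77) + 0.931·(-2.85,6.55) = (-2.8024,6.3582)
  v3: (1-0.931)·(-2.96,-4.02) + 0.931·(-3.51,-6.26) = (-3.4720,-6.1054)
  v4: (1-0.931)·(1.64,-4.01) + 0.931·(4.47,-8.68) = (4.2747,-8.3578)
Shoelace sum Σ(x_i·y_{i+1} − x_{i+1}·y_i):
  i=1: 8.5943·6.3582 − -2.8024·4.4910 = +67.2295 (running +67.2295)
  i=2: -2.8024·-6.1054 − -3.4720·6.3582 = +39.1857 (running +106.4152)
  i=3: -3.4720·-8.3578 − 4.2747·-6.1054 = +55.1177 (running +161.5329)
  i=4: 4.2747·4.4910 − 8.5943·-8.3578 = +91.0268 (running +252.5597)
Area = |Σ|/2 = |252.5597|/2 = 126.2799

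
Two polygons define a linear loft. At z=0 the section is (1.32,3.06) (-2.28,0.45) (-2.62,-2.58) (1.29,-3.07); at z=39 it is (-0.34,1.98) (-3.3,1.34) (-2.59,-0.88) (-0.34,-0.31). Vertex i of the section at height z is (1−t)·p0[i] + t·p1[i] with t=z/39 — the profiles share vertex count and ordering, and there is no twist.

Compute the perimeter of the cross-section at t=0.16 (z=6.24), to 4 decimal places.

Cross-section at t=0.16: each vertex is (1-t)·p0[i] + t·p1[i].
  v1: (1-0.16)·(1.32,3.06) + 0.16·(-0.34,1.98) = (1.0544,2.8872)
  v2: (1-0.16)·(-2.28,0.45) + 0.16·(-3.3,1.34) = (-2.4432,0.5924)
  v3: (1-0.16)·(-2.62,-2.58) + 0.16·(-2.59,-0.88) = (-2.6152,-2.3080)
  v4: (1-0.16)·(1.29,-3.07) + 0.16·(-0.34,-0.31) = (1.0292,-2.6284)
Perimeter = Σ |v_{i+1} − v_i|:
  edge 1→2: √(-3.4976² + -2.2948²) = 4.1832 (running 4.1832)
  edge 2→3: √(-0.1720² + -2.9004²) = 2.9055 (running 7.0887)
  edge 3→4: √(3.6444² + -0.3204²) = 3.6585 (running 10.7472)
  edge 4→1: √(0.0252² + 5.5156²) = 5.5157 (running 16.2628)
Perimeter = 16.2628

Perimeter at t=0.16: 16.2628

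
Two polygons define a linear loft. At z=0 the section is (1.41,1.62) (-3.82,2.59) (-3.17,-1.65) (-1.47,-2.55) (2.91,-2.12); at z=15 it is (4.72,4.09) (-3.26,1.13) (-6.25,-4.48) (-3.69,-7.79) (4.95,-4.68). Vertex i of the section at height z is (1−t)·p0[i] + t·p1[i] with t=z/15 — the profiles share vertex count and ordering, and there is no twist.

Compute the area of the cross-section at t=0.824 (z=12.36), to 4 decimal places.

Area at t=0.824: 72.5661

Cross-section at t=0.824: each vertex is (1-t)·p0[i] + t·p1[i].
  v1: (1-0.824)·(1.41,1.62) + 0.824·(4.72,4.09) = (4.1374,3.6553)
  v2: (1-0.824)·(-3.82,2.59) + 0.824·(-3.26,1.13) = (-3.3586,1.3870)
  v3: (1-0.824)·(-3.17,-1.65) + 0.824·(-6.25,-4.48) = (-5.7079,-3.9819)
  v4: (1-0.824)·(-1.47,-2.55) + 0.824·(-3.69,-7.79) = (-3.2993,-6.8678)
  v5: (1-0.824)·(2.91,-2.12) + 0.824·(4.95,-4.68) = (4.5910,-4.2294)
Shoelace sum Σ(x_i·y_{i+1} − x_{i+1}·y_i):
  i=1: 4.1374·1.3870 − -3.3586·3.6553 = +18.0149 (running +18.0149)
  i=2: -3.3586·-3.9819 − -5.7079·1.3870 = +21.2902 (running +39.3051)
  i=3: -5.7079·-6.8678 − -3.2993·-3.9819 = +26.0632 (running +65.3683)
  i=4: -3.2993·-4.2294 − 4.5910·-6.8678 = +45.4837 (running +110.8520)
  i=5: 4.5910·3.6553 − 4.1374·-4.2294 = +34.2803 (running +145.1323)
Area = |Σ|/2 = |145.1323|/2 = 72.5661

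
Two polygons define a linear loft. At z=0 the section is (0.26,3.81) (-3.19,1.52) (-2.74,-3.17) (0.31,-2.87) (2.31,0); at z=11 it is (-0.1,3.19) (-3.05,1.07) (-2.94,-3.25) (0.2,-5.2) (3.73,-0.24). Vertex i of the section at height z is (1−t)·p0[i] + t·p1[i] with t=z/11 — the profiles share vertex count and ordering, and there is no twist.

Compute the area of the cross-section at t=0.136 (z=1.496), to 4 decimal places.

Cross-section at t=0.136: each vertex is (1-t)·p0[i] + t·p1[i].
  v1: (1-0.136)·(0.26,3.81) + 0.136·(-0.1,3.19) = (0.2110,3.7257)
  v2: (1-0.136)·(-3.19,1.52) + 0.136·(-3.05,1.07) = (-3.1710,1.4588)
  v3: (1-0.136)·(-2.74,-3.17) + 0.136·(-2.94,-3.25) = (-2.7672,-3.1809)
  v4: (1-0.136)·(0.31,-2.87) + 0.136·(0.2,-5.2) = (0.2950,-3.1869)
  v5: (1-0.136)·(2.31,0) + 0.136·(3.73,-0.24) = (2.5031,-0.0326)
Shoelace sum Σ(x_i·y_{i+1} − x_{i+1}·y_i):
  i=1: 0.2110·1.4588 − -3.1710·3.7257 = +12.1218 (running +12.1218)
  i=2: -3.1710·-3.1809 − -2.7672·1.4588 = +14.1232 (running +26.2451)
  i=3: -2.7672·-3.1869 − 0.2950·-3.1809 = +9.7572 (running +36.0023)
  i=4: 0.2950·-0.0326 − 2.5031·-3.1869 = +7.9675 (running +43.9698)
  i=5: 2.5031·3.7257 − 0.2110·-0.0326 = +9.3327 (running +53.3025)
Area = |Σ|/2 = |53.3025|/2 = 26.6513

Area at t=0.136: 26.6513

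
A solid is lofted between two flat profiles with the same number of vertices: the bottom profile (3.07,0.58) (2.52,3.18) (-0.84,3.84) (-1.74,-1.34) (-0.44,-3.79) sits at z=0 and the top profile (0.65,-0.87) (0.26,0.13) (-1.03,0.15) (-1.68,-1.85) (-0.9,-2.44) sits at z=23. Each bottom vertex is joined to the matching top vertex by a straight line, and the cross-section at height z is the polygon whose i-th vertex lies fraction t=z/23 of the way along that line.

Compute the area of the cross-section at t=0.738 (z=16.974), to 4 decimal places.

Cross-section at t=0.738: each vertex is (1-t)·p0[i] + t·p1[i].
  v1: (1-0.738)·(3.07,0.58) + 0.738·(0.65,-0.87) = (1.2840,-0.4901)
  v2: (1-0.738)·(2.52,3.18) + 0.738·(0.26,0.13) = (0.8521,0.9291)
  v3: (1-0.738)·(-0.84,3.84) + 0.738·(-1.03,0.15) = (-0.9802,1.1168)
  v4: (1-0.738)·(-1.74,-1.34) + 0.738·(-1.68,-1.85) = (-1.6957,-1.7164)
  v5: (1-0.738)·(-0.44,-3.79) + 0.738·(-0.9,-2.44) = (-0.7795,-2.7937)
Shoelace sum Σ(x_i·y_{i+1} − x_{i+1}·y_i):
  i=1: 1.2840·0.9291 − 0.8521·-0.4901 = +1.6106 (running +1.6106)
  i=2: 0.8521·1.1168 − -0.9802·0.9291 = +1.8624 (running +3.4730)
  i=3: -0.9802·-1.7164 − -1.6957·1.1168 = +3.5762 (running +7.0492)
  i=4: -1.6957·-2.7937 − -0.7795·-1.7164 = +3.3994 (running +10.4486)
  i=5: -0.7795·-0.4901 − 1.2840·-2.7937 = +3.9692 (running +14.4178)
Area = |Σ|/2 = |14.4178|/2 = 7.2089

Area at t=0.738: 7.2089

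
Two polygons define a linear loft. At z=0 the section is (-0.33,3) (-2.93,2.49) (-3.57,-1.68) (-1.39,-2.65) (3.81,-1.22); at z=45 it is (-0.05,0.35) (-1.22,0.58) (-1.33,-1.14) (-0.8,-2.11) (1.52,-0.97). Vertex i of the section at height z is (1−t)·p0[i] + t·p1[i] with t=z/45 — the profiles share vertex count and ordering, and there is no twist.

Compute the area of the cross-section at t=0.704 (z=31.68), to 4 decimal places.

Cross-section at t=0.704: each vertex is (1-t)·p0[i] + t·p1[i].
  v1: (1-0.704)·(-0.33,3) + 0.704·(-0.05,0.35) = (-0.1329,1.1344)
  v2: (1-0.704)·(-2.93,2.49) + 0.704·(-1.22,0.58) = (-1.7262,1.1454)
  v3: (1-0.704)·(-3.57,-1.68) + 0.704·(-1.33,-1.14) = (-1.9930,-1.2998)
  v4: (1-0.704)·(-1.39,-2.65) + 0.704·(-0.8,-2.11) = (-0.9746,-2.2698)
  v5: (1-0.704)·(3.81,-1.22) + 0.704·(1.52,-0.97) = (2.1978,-1.0440)
Shoelace sum Σ(x_i·y_{i+1} − x_{i+1}·y_i):
  i=1: -0.1329·1.1454 − -1.7262·1.1344 = +1.8060 (running +1.8060)
  i=2: -1.7262·-1.2998 − -1.9930·1.1454 = +4.5265 (running +6.3324)
  i=3: -1.9930·-2.2698 − -0.9746·-1.2998 = +3.2570 (running +9.5894)
  i=4: -0.9746·-1.0440 − 2.1978·-2.2698 = +6.0063 (running +15.5957)
  i=5: 2.1978·1.1344 − -0.1329·-1.0440 = +2.3545 (running +17.9502)
Area = |Σ|/2 = |17.9502|/2 = 8.9751

Area at t=0.704: 8.9751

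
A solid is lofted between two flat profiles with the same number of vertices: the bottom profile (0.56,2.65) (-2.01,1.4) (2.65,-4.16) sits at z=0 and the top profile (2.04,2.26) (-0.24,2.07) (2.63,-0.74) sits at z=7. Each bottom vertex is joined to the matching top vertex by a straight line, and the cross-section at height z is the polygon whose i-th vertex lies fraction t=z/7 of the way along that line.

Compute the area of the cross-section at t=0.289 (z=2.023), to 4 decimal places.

Cross-section at t=0.289: each vertex is (1-t)·p0[i] + t·p1[i].
  v1: (1-0.289)·(0.56,2.65) + 0.289·(2.04,2.26) = (0.9877,2.5373)
  v2: (1-0.289)·(-2.01,1.4) + 0.289·(-0.24,2.07) = (-1.4985,1.5936)
  v3: (1-0.289)·(2.65,-4.16) + 0.289·(2.63,-0.74) = (2.6442,-3.1716)
Shoelace sum Σ(x_i·y_{i+1} − x_{i+1}·y_i):
  i=1: 0.9877·1.5936 − -1.4985·2.5373 = +5.3761 (running +5.3761)
  i=2: -1.4985·-3.1716 − 2.6442·1.5936 = +0.5387 (running +5.9148)
  i=3: 2.6442·2.5373 − 0.9877·-3.1716 = +9.8418 (running +15.7566)
Area = |Σ|/2 = |15.7566|/2 = 7.8783

Area at t=0.289: 7.8783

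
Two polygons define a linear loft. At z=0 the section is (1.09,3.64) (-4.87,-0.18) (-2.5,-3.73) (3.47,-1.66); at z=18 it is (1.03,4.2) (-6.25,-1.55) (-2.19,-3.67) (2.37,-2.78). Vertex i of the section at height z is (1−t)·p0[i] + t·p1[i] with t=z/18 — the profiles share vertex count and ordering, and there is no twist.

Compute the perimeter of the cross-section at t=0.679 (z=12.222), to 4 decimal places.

Cross-section at t=0.679: each vertex is (1-t)·p0[i] + t·p1[i].
  v1: (1-0.679)·(1.09,3.64) + 0.679·(1.03,4.2) = (1.0493,4.0202)
  v2: (1-0.679)·(-4.87,-0.18) + 0.679·(-6.25,-1.55) = (-5.8070,-1.1102)
  v3: (1-0.679)·(-2.5,-3.73) + 0.679·(-2.19,-3.67) = (-2.2895,-3.6893)
  v4: (1-0.679)·(3.47,-1.66) + 0.679·(2.37,-2.78) = (2.7231,-2.4205)
Perimeter = Σ |v_{i+1} − v_i|:
  edge 1→2: √(-6.8563² + -5.1305²) = 8.5633 (running 8.5633)
  edge 2→3: √(3.5175² + -2.5790²) = 4.3617 (running 12.9250)
  edge 3→4: √(5.0126² + 1.2688²) = 5.1707 (running 18.0957)
  edge 4→1: √(-1.6738² + 6.4407²) = 6.6547 (running 24.7504)
Perimeter = 24.7504

Perimeter at t=0.679: 24.7504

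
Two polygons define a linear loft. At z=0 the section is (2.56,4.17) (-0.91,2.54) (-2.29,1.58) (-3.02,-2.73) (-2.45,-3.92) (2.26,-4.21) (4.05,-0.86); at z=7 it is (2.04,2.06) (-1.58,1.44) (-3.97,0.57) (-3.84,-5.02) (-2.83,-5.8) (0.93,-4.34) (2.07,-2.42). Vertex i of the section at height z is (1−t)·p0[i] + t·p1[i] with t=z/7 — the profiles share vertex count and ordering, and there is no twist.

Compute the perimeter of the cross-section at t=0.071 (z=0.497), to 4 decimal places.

Perimeter at t=0.071: 24.8216

Cross-section at t=0.071: each vertex is (1-t)·p0[i] + t·p1[i].
  v1: (1-0.071)·(2.56,4.17) + 0.071·(2.04,2.06) = (2.5231,4.0202)
  v2: (1-0.071)·(-0.91,2.54) + 0.071·(-1.58,1.44) = (-0.9576,2.4619)
  v3: (1-0.071)·(-2.29,1.58) + 0.071·(-3.97,0.57) = (-2.4093,1.5083)
  v4: (1-0.071)·(-3.02,-2.73) + 0.071·(-3.84,-5.02) = (-3.0782,-2.8926)
  v5: (1-0.071)·(-2.45,-3.92) + 0.071·(-2.83,-5.8) = (-2.4770,-4.0535)
  v6: (1-0.071)·(2.26,-4.21) + 0.071·(0.93,-4.34) = (2.1656,-4.2192)
  v7: (1-0.071)·(4.05,-0.86) + 0.071·(2.07,-2.42) = (3.9094,-0.9708)
Perimeter = Σ |v_{i+1} − v_i|:
  edge 1→2: √(-3.4807² + -1.5583²) = 3.8136 (running 3.8136)
  edge 2→3: √(-1.4517² + -0.9536²) = 1.7369 (running 5.5505)
  edge 3→4: √(-0.6689² + -4.4009²) = 4.4514 (running 10.0019)
  edge 4→5: √(0.6012² + -1.1609²) = 1.3073 (running 11.3092)
  edge 5→6: √(4.6425² + -0.1658²) = 4.6455 (running 15.9547)
  edge 6→7: √(1.7439² + 3.2485²) = 3.6869 (running 19.6417)
  edge 7→1: √(-1.3863² + 4.9910²) = 5.1799 (running 24.8216)
Perimeter = 24.8216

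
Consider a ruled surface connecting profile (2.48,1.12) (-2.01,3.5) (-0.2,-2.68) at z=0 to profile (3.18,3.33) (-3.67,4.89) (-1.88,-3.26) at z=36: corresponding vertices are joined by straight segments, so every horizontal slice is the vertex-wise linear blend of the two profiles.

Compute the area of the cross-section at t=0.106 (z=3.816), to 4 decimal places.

Area at t=0.106: 13.0692

Cross-section at t=0.106: each vertex is (1-t)·p0[i] + t·p1[i].
  v1: (1-0.106)·(2.48,1.12) + 0.106·(3.18,3.33) = (2.5542,1.3543)
  v2: (1-0.106)·(-2.01,3.5) + 0.106·(-3.67,4.89) = (-2.1860,3.6473)
  v3: (1-0.106)·(-0.2,-2.68) + 0.106·(-1.88,-3.26) = (-0.3781,-2.7415)
Shoelace sum Σ(x_i·y_{i+1} − x_{i+1}·y_i):
  i=1: 2.5542·3.6473 − -2.1860·1.3543 = +12.2764 (running +12.2764)
  i=2: -2.1860·-2.7415 − -0.3781·3.6473 = +7.3718 (running +19.6481)
  i=3: -0.3781·1.3543 − 2.5542·-2.7415 = +6.4903 (running +26.1384)
Area = |Σ|/2 = |26.1384|/2 = 13.0692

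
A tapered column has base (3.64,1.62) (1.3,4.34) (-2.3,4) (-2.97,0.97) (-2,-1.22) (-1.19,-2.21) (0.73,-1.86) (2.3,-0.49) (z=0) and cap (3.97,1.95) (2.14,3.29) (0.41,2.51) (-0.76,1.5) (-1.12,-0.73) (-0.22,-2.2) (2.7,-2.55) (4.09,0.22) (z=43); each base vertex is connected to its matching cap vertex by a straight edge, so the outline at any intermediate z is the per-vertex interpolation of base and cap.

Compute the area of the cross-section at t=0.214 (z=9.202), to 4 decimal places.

Cross-section at t=0.214: each vertex is (1-t)·p0[i] + t·p1[i].
  v1: (1-0.214)·(3.64,1.62) + 0.214·(3.97,1.95) = (3.7106,1.6906)
  v2: (1-0.214)·(1.3,4.34) + 0.214·(2.14,3.29) = (1.4798,4.1153)
  v3: (1-0.214)·(-2.3,4) + 0.214·(0.41,2.51) = (-1.7201,3.6811)
  v4: (1-0.214)·(-2.97,0.97) + 0.214·(-0.76,1.5) = (-2.4971,1.0834)
  v5: (1-0.214)·(-2,-1.22) + 0.214·(-1.12,-0.73) = (-1.8117,-1.1151)
  v6: (1-0.214)·(-1.19,-2.21) + 0.214·(-0.22,-2.2) = (-0.9824,-2.2079)
  v7: (1-0.214)·(0.73,-1.86) + 0.214·(2.7,-2.55) = (1.1516,-2.0077)
  v8: (1-0.214)·(2.3,-0.49) + 0.214·(4.09,0.22) = (2.6831,-0.3381)
Shoelace sum Σ(x_i·y_{i+1} − x_{i+1}·y_i):
  i=1: 3.7106·4.1153 − 1.4798·1.6906 = +12.7686 (running +12.7686)
  i=2: 1.4798·3.6811 − -1.7201·4.1153 = +12.5258 (running +25.2944)
  i=3: -1.7201·1.0834 − -2.4971·3.6811 = +7.3285 (running +32.6228)
  i=4: -2.4971·-1.1151 − -1.8117·1.0834 = +4.7474 (running +37.3702)
  i=5: -1.8117·-2.2079 − -0.9824·-1.1151 = +2.9044 (running +40.2746)
  i=6: -0.9824·-2.0077 − 1.1516·-2.2079 = +4.5149 (running +44.7895)
  i=7: 1.1516·-0.3381 − 2.6831·-2.0077 = +4.9974 (running +49.7869)
  i=8: 2.6831·1.6906 − 3.7106·-0.3381 = +5.7904 (running +55.5773)
Area = |Σ|/2 = |55.5773|/2 = 27.7887

Area at t=0.214: 27.7887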